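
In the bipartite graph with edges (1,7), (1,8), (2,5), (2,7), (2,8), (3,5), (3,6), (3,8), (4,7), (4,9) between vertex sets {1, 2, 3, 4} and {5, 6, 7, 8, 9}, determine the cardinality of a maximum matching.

Step 1: List the neighbors of each left vertex:
  1: 7, 8
  2: 5, 7, 8
  3: 5, 6, 8
  4: 7, 9

Step 2: Greedily match left vertices, then look for augmenting paths:
  Match 1 -- 7
  Match 2 -- 5
  Match 3 -- 6
  Match 4 -- 9
  No augmenting path remains.

Step 3: Verify this is maximum:
  Matching size 4 = min(|L|, |R|) = min(4, 5), which is an upper bound, so this matching is maximum.

Maximum matching: {(1,7), (2,5), (3,6), (4,9)}
Size: 4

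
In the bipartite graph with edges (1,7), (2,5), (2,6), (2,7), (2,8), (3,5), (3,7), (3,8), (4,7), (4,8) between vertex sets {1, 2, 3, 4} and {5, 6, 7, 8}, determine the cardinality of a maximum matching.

Step 1: List the neighbors of each left vertex:
  1: 7
  2: 5, 6, 7, 8
  3: 5, 7, 8
  4: 7, 8

Step 2: Greedily match left vertices, then look for augmenting paths:
  Match 1 -- 7
  Match 2 -- 6
  Match 3 -- 5
  Match 4 -- 8
  No augmenting path remains.

Step 3: Verify this is maximum:
  Matching size 4 = min(|L|, |R|) = min(4, 4), which is an upper bound, so this matching is maximum.

Maximum matching: {(1,7), (2,6), (3,5), (4,8)}
Size: 4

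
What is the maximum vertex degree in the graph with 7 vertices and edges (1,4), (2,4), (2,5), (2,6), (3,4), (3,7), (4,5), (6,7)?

Step 1: Count edges incident to each vertex:
  deg(1) = 1 (neighbors: 4)
  deg(2) = 3 (neighbors: 4, 5, 6)
  deg(3) = 2 (neighbors: 4, 7)
  deg(4) = 4 (neighbors: 1, 2, 3, 5)
  deg(5) = 2 (neighbors: 2, 4)
  deg(6) = 2 (neighbors: 2, 7)
  deg(7) = 2 (neighbors: 3, 6)

Step 2: Find maximum:
  max(1, 3, 2, 4, 2, 2, 2) = 4 (vertex 4)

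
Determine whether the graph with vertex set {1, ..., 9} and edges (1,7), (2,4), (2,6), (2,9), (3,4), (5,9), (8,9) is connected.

Step 1: Build adjacency list from edges:
  1: 7
  2: 4, 6, 9
  3: 4
  4: 2, 3
  5: 9
  6: 2
  7: 1
  8: 9
  9: 2, 5, 8

Step 2: Run BFS/DFS from vertex 1:
  Visited: {1, 7}
  Reached 2 of 9 vertices

Step 3: Only 2 of 9 vertices reached. Graph is disconnected.
Connected components: {1, 7}, {2, 3, 4, 5, 6, 8, 9}
Answer: No, the graph is not connected (2 components).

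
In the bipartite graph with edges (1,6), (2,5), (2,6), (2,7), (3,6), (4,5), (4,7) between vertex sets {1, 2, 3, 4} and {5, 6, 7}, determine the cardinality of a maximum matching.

Step 1: List the neighbors of each left vertex:
  1: 6
  2: 5, 6, 7
  3: 6
  4: 5, 7

Step 2: Greedily match left vertices, then look for augmenting paths:
  Match 1 -- 6
  Match 2 -- 5
  Match 4 -- 7
  No augmenting path remains.

Step 3: Verify this is maximum:
  Matching size 3 = min(|L|, |R|) = min(4, 3), which is an upper bound, so this matching is maximum.

Maximum matching: {(1,6), (2,5), (4,7)}
Size: 3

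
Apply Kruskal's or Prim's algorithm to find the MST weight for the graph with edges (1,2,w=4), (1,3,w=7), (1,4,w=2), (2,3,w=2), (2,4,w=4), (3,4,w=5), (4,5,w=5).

Apply Kruskal's algorithm (sort edges by weight, add if no cycle):

Sorted edges by weight:
  (1,4) w=2
  (2,3) w=2
  (1,2) w=4
  (2,4) w=4
  (3,4) w=5
  (4,5) w=5
  (1,3) w=7

Add edge (1,4) w=2 -- no cycle. Running total: 2
Add edge (2,3) w=2 -- no cycle. Running total: 4
Add edge (1,2) w=4 -- no cycle. Running total: 8
Skip edge (2,4) w=4 -- would create cycle
Skip edge (3,4) w=5 -- would create cycle
Add edge (4,5) w=5 -- no cycle. Running total: 13

MST edges: (1,4,w=2), (2,3,w=2), (1,2,w=4), (4,5,w=5)
Total MST weight: 2 + 2 + 4 + 5 = 13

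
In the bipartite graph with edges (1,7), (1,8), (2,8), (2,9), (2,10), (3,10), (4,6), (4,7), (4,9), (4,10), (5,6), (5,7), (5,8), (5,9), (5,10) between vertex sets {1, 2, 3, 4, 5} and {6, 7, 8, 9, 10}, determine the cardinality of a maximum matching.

Step 1: List the neighbors of each left vertex:
  1: 7, 8
  2: 8, 9, 10
  3: 10
  4: 6, 7, 9, 10
  5: 6, 7, 8, 9, 10

Step 2: Greedily match left vertices, then look for augmenting paths:
  Match 1 -- 7
  Match 2 -- 8
  Match 3 -- 10
  Match 4 -- 6
  Match 5 -- 9
  No augmenting path remains.

Step 3: Verify this is maximum:
  Matching size 5 = min(|L|, |R|) = min(5, 5), which is an upper bound, so this matching is maximum.

Maximum matching: {(1,7), (2,8), (3,10), (4,6), (5,9)}
Size: 5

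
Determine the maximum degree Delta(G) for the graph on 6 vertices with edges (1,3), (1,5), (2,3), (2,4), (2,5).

Step 1: Count edges incident to each vertex:
  deg(1) = 2 (neighbors: 3, 5)
  deg(2) = 3 (neighbors: 3, 4, 5)
  deg(3) = 2 (neighbors: 1, 2)
  deg(4) = 1 (neighbors: 2)
  deg(5) = 2 (neighbors: 1, 2)
  deg(6) = 0 (neighbors: none)

Step 2: Find maximum:
  max(2, 3, 2, 1, 2, 0) = 3 (vertex 2)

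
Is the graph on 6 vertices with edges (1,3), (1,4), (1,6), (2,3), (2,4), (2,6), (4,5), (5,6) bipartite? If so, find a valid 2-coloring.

Step 1: Attempt 2-coloring using BFS:
  Start at vertex 1, assign color 0
  Color vertex 3 with color 1 (neighbor of 1)
  Color vertex 4 with color 1 (neighbor of 1)
  Color vertex 6 with color 1 (neighbor of 1)
  Color vertex 2 with color 0 (neighbor of 3)
  Color vertex 5 with color 0 (neighbor of 4)

Step 2: 2-coloring succeeded. No conflicts found.
  Set A (color 0): {1, 2, 5}
  Set B (color 1): {3, 4, 6}

The graph is bipartite with partition {1, 2, 5}, {3, 4, 6}.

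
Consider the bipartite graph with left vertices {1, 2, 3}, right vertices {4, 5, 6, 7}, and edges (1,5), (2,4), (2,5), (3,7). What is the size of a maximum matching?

Step 1: List the neighbors of each left vertex:
  1: 5
  2: 4, 5
  3: 7

Step 2: Greedily match left vertices, then look for augmenting paths:
  Match 1 -- 5
  Match 2 -- 4
  Match 3 -- 7
  No augmenting path remains.

Step 3: Verify this is maximum:
  Matching size 3 = min(|L|, |R|) = min(3, 4), which is an upper bound, so this matching is maximum.

Maximum matching: {(1,5), (2,4), (3,7)}
Size: 3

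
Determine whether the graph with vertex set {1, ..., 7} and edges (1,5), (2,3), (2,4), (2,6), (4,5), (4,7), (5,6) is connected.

Step 1: Build adjacency list from edges:
  1: 5
  2: 3, 4, 6
  3: 2
  4: 2, 5, 7
  5: 1, 4, 6
  6: 2, 5
  7: 4

Step 2: Run BFS/DFS from vertex 1:
  Visited: {1, 5, 4, 6, 2, 7, 3}
  Reached 7 of 7 vertices

Step 3: All 7 vertices reached from vertex 1, so the graph is connected.
Answer: Yes, the graph is connected.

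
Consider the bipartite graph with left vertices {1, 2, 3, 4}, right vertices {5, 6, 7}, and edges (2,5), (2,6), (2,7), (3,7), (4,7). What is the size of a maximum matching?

Step 1: List the neighbors of each left vertex:
  1: (none)
  2: 5, 6, 7
  3: 7
  4: 7

Step 2: Greedily match left vertices, then look for augmenting paths:
  Match 2 -- 5
  Match 3 -- 7
  No augmenting path remains.

Step 3: Verify this is maximum:
  Matching has size 2. The vertex set {2, 7} covers every edge and has size 2; any matching has at most one edge per cover vertex, so 2 is maximum (König's theorem).

Maximum matching: {(2,5), (3,7)}
Size: 2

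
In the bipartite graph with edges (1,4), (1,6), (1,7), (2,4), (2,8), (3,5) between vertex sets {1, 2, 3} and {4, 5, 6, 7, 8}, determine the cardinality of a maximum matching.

Step 1: List the neighbors of each left vertex:
  1: 4, 6, 7
  2: 4, 8
  3: 5

Step 2: Greedily match left vertices, then look for augmenting paths:
  Match 1 -- 4
  Match 2 -- 8
  Match 3 -- 5
  No augmenting path remains.

Step 3: Verify this is maximum:
  Matching size 3 = min(|L|, |R|) = min(3, 5), which is an upper bound, so this matching is maximum.

Maximum matching: {(1,4), (2,8), (3,5)}
Size: 3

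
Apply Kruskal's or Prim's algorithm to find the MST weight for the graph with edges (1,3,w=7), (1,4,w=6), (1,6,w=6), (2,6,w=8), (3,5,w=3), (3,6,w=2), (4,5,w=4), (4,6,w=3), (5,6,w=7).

Apply Kruskal's algorithm (sort edges by weight, add if no cycle):

Sorted edges by weight:
  (3,6) w=2
  (3,5) w=3
  (4,6) w=3
  (4,5) w=4
  (1,6) w=6
  (1,4) w=6
  (1,3) w=7
  (5,6) w=7
  (2,6) w=8

Add edge (3,6) w=2 -- no cycle. Running total: 2
Add edge (3,5) w=3 -- no cycle. Running total: 5
Add edge (4,6) w=3 -- no cycle. Running total: 8
Skip edge (4,5) w=4 -- would create cycle
Add edge (1,6) w=6 -- no cycle. Running total: 14
Skip edge (1,4) w=6 -- would create cycle
Skip edge (1,3) w=7 -- would create cycle
Skip edge (5,6) w=7 -- would create cycle
Add edge (2,6) w=8 -- no cycle. Running total: 22

MST edges: (3,6,w=2), (3,5,w=3), (4,6,w=3), (1,6,w=6), (2,6,w=8)
Total MST weight: 2 + 3 + 3 + 6 + 8 = 22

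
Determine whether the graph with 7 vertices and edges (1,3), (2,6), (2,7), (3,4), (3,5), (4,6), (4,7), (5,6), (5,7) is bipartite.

Step 1: Attempt 2-coloring using BFS:
  Start at vertex 1, assign color 0
  Color vertex 3 with color 1 (neighbor of 1)
  Color vertex 4 with color 0 (neighbor of 3)
  Color vertex 5 with color 0 (neighbor of 3)
  Color vertex 6 with color 1 (neighbor of 4)
  Color vertex 7 with color 1 (neighbor of 4)
  Color vertex 2 with color 0 (neighbor of 6)

Step 2: 2-coloring succeeded. No conflicts found.
  Set A (color 0): {1, 2, 4, 5}
  Set B (color 1): {3, 6, 7}

The graph is bipartite with partition {1, 2, 4, 5}, {3, 6, 7}.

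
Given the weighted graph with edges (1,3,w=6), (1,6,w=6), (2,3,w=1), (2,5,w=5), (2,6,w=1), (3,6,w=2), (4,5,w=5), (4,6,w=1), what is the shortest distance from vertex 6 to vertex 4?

Step 1: Build adjacency list with weights:
  1: 3(w=6), 6(w=6)
  2: 3(w=1), 5(w=5), 6(w=1)
  3: 1(w=6), 2(w=1), 6(w=2)
  4: 5(w=5), 6(w=1)
  5: 2(w=5), 4(w=5)
  6: 1(w=6), 2(w=1), 3(w=2), 4(w=1)

Step 2: Apply Dijkstra's algorithm from vertex 6:
  Visit vertex 6 (distance=0)
    Update dist[1] = 6
    Update dist[2] = 1
    Update dist[3] = 2
    Update dist[4] = 1
  Visit vertex 2 (distance=1)
    Update dist[5] = 6
  Visit vertex 4 (distance=1)

Step 3: Shortest path: 6 -> 4
Total weight: 1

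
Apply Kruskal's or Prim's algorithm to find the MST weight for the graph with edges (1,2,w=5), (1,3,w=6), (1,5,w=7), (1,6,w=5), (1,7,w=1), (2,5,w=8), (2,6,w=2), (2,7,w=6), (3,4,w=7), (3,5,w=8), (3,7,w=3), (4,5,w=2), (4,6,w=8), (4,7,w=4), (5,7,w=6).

Apply Kruskal's algorithm (sort edges by weight, add if no cycle):

Sorted edges by weight:
  (1,7) w=1
  (2,6) w=2
  (4,5) w=2
  (3,7) w=3
  (4,7) w=4
  (1,2) w=5
  (1,6) w=5
  (1,3) w=6
  (2,7) w=6
  (5,7) w=6
  (1,5) w=7
  (3,4) w=7
  (2,5) w=8
  (3,5) w=8
  (4,6) w=8

Add edge (1,7) w=1 -- no cycle. Running total: 1
Add edge (2,6) w=2 -- no cycle. Running total: 3
Add edge (4,5) w=2 -- no cycle. Running total: 5
Add edge (3,7) w=3 -- no cycle. Running total: 8
Add edge (4,7) w=4 -- no cycle. Running total: 12
Add edge (1,2) w=5 -- no cycle. Running total: 17

MST edges: (1,7,w=1), (2,6,w=2), (4,5,w=2), (3,7,w=3), (4,7,w=4), (1,2,w=5)
Total MST weight: 1 + 2 + 2 + 3 + 4 + 5 = 17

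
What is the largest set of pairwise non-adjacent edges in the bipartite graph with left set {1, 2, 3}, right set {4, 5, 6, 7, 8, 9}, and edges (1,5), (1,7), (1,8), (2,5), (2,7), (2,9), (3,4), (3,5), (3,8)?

Step 1: List the neighbors of each left vertex:
  1: 5, 7, 8
  2: 5, 7, 9
  3: 4, 5, 8

Step 2: Greedily match left vertices, then look for augmenting paths:
  Match 1 -- 5
  Match 2 -- 7
  Match 3 -- 4
  No augmenting path remains.

Step 3: Verify this is maximum:
  Matching size 3 = min(|L|, |R|) = min(3, 6), which is an upper bound, so this matching is maximum.

Maximum matching: {(1,5), (2,7), (3,4)}
Size: 3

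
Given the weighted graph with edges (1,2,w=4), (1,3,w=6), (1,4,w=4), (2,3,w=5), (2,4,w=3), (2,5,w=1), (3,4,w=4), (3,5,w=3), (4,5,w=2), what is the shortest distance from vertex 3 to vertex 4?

Step 1: Build adjacency list with weights:
  1: 2(w=4), 3(w=6), 4(w=4)
  2: 1(w=4), 3(w=5), 4(w=3), 5(w=1)
  3: 1(w=6), 2(w=5), 4(w=4), 5(w=3)
  4: 1(w=4), 2(w=3), 3(w=4), 5(w=2)
  5: 2(w=1), 3(w=3), 4(w=2)

Step 2: Apply Dijkstra's algorithm from vertex 3:
  Visit vertex 3 (distance=0)
    Update dist[1] = 6
    Update dist[2] = 5
    Update dist[4] = 4
    Update dist[5] = 3
  Visit vertex 5 (distance=3)
    Update dist[2] = 4
  Visit vertex 2 (distance=4)
  Visit vertex 4 (distance=4)

Step 3: Shortest path: 3 -> 4
Total weight: 4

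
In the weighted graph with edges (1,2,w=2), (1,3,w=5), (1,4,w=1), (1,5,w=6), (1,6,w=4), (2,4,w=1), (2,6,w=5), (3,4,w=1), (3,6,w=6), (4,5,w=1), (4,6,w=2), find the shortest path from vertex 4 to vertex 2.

Step 1: Build adjacency list with weights:
  1: 2(w=2), 3(w=5), 4(w=1), 5(w=6), 6(w=4)
  2: 1(w=2), 4(w=1), 6(w=5)
  3: 1(w=5), 4(w=1), 6(w=6)
  4: 1(w=1), 2(w=1), 3(w=1), 5(w=1), 6(w=2)
  5: 1(w=6), 4(w=1)
  6: 1(w=4), 2(w=5), 3(w=6), 4(w=2)

Step 2: Apply Dijkstra's algorithm from vertex 4:
  Visit vertex 4 (distance=0)
    Update dist[1] = 1
    Update dist[2] = 1
    Update dist[3] = 1
    Update dist[5] = 1
    Update dist[6] = 2
  Visit vertex 1 (distance=1)
  Visit vertex 2 (distance=1)

Step 3: Shortest path: 4 -> 2
Total weight: 1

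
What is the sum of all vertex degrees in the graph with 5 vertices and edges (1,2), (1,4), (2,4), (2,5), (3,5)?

Step 1: Count edges incident to each vertex:
  deg(1) = 2 (neighbors: 2, 4)
  deg(2) = 3 (neighbors: 1, 4, 5)
  deg(3) = 1 (neighbors: 5)
  deg(4) = 2 (neighbors: 1, 2)
  deg(5) = 2 (neighbors: 2, 3)

Step 2: Sum all degrees:
  2 + 3 + 1 + 2 + 2 = 10

Verification: sum of degrees = 2 * |E| = 2 * 5 = 10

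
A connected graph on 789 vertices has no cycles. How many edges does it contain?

A tree on n vertices always has exactly n - 1 edges.
For n = 789: edges = 789 - 1 = 788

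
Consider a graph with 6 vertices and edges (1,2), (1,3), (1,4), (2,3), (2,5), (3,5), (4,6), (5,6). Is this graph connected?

Step 1: Build adjacency list from edges:
  1: 2, 3, 4
  2: 1, 3, 5
  3: 1, 2, 5
  4: 1, 6
  5: 2, 3, 6
  6: 4, 5

Step 2: Run BFS/DFS from vertex 1:
  Visited: {1, 2, 3, 4, 5, 6}
  Reached 6 of 6 vertices

Step 3: All 6 vertices reached from vertex 1, so the graph is connected.
Answer: Yes, the graph is connected.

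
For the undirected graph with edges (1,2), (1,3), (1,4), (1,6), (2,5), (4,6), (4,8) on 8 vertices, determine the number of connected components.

Step 1: Build adjacency list from edges:
  1: 2, 3, 4, 6
  2: 1, 5
  3: 1
  4: 1, 6, 8
  5: 2
  6: 1, 4
  7: (none)
  8: 4

Step 2: Run BFS/DFS from vertex 1:
  Visited: {1, 2, 3, 4, 6, 5, 8}
  Reached 7 of 8 vertices

Step 3: Only 7 of 8 vertices reached. Graph is disconnected.
Connected components: {1, 2, 3, 4, 5, 6, 8}, {7}
Number of connected components: 2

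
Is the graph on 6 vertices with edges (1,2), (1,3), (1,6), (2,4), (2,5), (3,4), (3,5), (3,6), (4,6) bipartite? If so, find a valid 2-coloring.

Step 1: Attempt 2-coloring using BFS:
  Start at vertex 1, assign color 0
  Color vertex 2 with color 1 (neighbor of 1)
  Color vertex 3 with color 1 (neighbor of 1)
  Color vertex 6 with color 1 (neighbor of 1)
  Color vertex 4 with color 0 (neighbor of 2)
  Color vertex 5 with color 0 (neighbor of 2)

Step 2: Conflict found! Vertices 3 and 6 are adjacent but have the same color.
This means the graph contains an odd cycle.

The graph is NOT bipartite.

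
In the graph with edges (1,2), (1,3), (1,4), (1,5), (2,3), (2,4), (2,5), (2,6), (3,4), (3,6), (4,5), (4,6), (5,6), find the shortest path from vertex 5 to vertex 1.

Step 1: Build adjacency list:
  1: 2, 3, 4, 5
  2: 1, 3, 4, 5, 6
  3: 1, 2, 4, 6
  4: 1, 2, 3, 5, 6
  5: 1, 2, 4, 6
  6: 2, 3, 4, 5

Step 2: BFS from vertex 5 to find shortest path to 1:
  vertex 1 reached at distance 1

Step 3: Shortest path: 5 -> 1
Path length: 1 edge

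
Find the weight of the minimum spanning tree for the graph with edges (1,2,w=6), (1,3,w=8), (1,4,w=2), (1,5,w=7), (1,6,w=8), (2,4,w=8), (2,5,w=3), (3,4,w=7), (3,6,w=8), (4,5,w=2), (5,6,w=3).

Apply Kruskal's algorithm (sort edges by weight, add if no cycle):

Sorted edges by weight:
  (1,4) w=2
  (4,5) w=2
  (2,5) w=3
  (5,6) w=3
  (1,2) w=6
  (1,5) w=7
  (3,4) w=7
  (1,6) w=8
  (1,3) w=8
  (2,4) w=8
  (3,6) w=8

Add edge (1,4) w=2 -- no cycle. Running total: 2
Add edge (4,5) w=2 -- no cycle. Running total: 4
Add edge (2,5) w=3 -- no cycle. Running total: 7
Add edge (5,6) w=3 -- no cycle. Running total: 10
Skip edge (1,2) w=6 -- would create cycle
Skip edge (1,5) w=7 -- would create cycle
Add edge (3,4) w=7 -- no cycle. Running total: 17

MST edges: (1,4,w=2), (4,5,w=2), (2,5,w=3), (5,6,w=3), (3,4,w=7)
Total MST weight: 2 + 2 + 3 + 3 + 7 = 17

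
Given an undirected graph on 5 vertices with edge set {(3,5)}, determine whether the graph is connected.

Step 1: Build adjacency list from edges:
  1: (none)
  2: (none)
  3: 5
  4: (none)
  5: 3

Step 2: Run BFS/DFS from vertex 1:
  Visited: {1}
  Reached 1 of 5 vertices

Step 3: Only 1 of 5 vertices reached. Graph is disconnected.
Connected components: {1}, {2}, {3, 5}, {4}
Answer: No, the graph is not connected (4 components).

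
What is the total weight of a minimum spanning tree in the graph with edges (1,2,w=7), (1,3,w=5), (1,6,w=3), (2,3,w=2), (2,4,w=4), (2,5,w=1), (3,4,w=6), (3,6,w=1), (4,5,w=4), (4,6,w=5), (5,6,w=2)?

Apply Kruskal's algorithm (sort edges by weight, add if no cycle):

Sorted edges by weight:
  (2,5) w=1
  (3,6) w=1
  (2,3) w=2
  (5,6) w=2
  (1,6) w=3
  (2,4) w=4
  (4,5) w=4
  (1,3) w=5
  (4,6) w=5
  (3,4) w=6
  (1,2) w=7

Add edge (2,5) w=1 -- no cycle. Running total: 1
Add edge (3,6) w=1 -- no cycle. Running total: 2
Add edge (2,3) w=2 -- no cycle. Running total: 4
Skip edge (5,6) w=2 -- would create cycle
Add edge (1,6) w=3 -- no cycle. Running total: 7
Add edge (2,4) w=4 -- no cycle. Running total: 11

MST edges: (2,5,w=1), (3,6,w=1), (2,3,w=2), (1,6,w=3), (2,4,w=4)
Total MST weight: 1 + 1 + 2 + 3 + 4 = 11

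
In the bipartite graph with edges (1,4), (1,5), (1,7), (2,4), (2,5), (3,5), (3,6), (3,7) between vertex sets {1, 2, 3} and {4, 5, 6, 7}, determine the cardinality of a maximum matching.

Step 1: List the neighbors of each left vertex:
  1: 4, 5, 7
  2: 4, 5
  3: 5, 6, 7

Step 2: Greedily match left vertices, then look for augmenting paths:
  Match 1 -- 4
  Match 2 -- 5
  Match 3 -- 6
  No augmenting path remains.

Step 3: Verify this is maximum:
  Matching size 3 = min(|L|, |R|) = min(3, 4), which is an upper bound, so this matching is maximum.

Maximum matching: {(1,4), (2,5), (3,6)}
Size: 3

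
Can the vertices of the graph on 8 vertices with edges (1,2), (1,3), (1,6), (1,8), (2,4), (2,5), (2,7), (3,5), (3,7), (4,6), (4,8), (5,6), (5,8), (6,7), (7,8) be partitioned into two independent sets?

Step 1: Attempt 2-coloring using BFS:
  Start at vertex 1, assign color 0
  Color vertex 2 with color 1 (neighbor of 1)
  Color vertex 3 with color 1 (neighbor of 1)
  Color vertex 6 with color 1 (neighbor of 1)
  Color vertex 8 with color 1 (neighbor of 1)
  Color vertex 4 with color 0 (neighbor of 2)
  Color vertex 5 with color 0 (neighbor of 2)
  Color vertex 7 with color 0 (neighbor of 2)

Step 2: 2-coloring succeeded. No conflicts found.
  Set A (color 0): {1, 4, 5, 7}
  Set B (color 1): {2, 3, 6, 8}

The graph is bipartite with partition {1, 4, 5, 7}, {2, 3, 6, 8}.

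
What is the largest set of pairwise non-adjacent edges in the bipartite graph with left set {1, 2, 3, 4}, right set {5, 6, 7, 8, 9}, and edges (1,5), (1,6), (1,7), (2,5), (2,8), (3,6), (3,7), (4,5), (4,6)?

Step 1: List the neighbors of each left vertex:
  1: 5, 6, 7
  2: 5, 8
  3: 6, 7
  4: 5, 6

Step 2: Greedily match left vertices, then look for augmenting paths:
  Match 1 -- 7
  Match 2 -- 8
  Match 3 -- 6
  Match 4 -- 5
  No augmenting path remains.

Step 3: Verify this is maximum:
  Matching size 4 = min(|L|, |R|) = min(4, 5), which is an upper bound, so this matching is maximum.

Maximum matching: {(1,7), (2,8), (3,6), (4,5)}
Size: 4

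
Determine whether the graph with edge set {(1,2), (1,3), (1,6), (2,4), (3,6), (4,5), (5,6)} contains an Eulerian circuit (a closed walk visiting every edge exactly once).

Step 1: Find the degree of each vertex:
  deg(1) = 3
  deg(2) = 2
  deg(3) = 2
  deg(4) = 2
  deg(5) = 2
  deg(6) = 3

Step 2: Count vertices with odd degree:
  Odd-degree vertices: 1, 6 (2 total)

Step 3: Apply Euler's theorem:
  - Eulerian circuit exists iff graph is connected and all vertices have even degree
  - Eulerian path exists iff graph is connected and has 0 or 2 odd-degree vertices

Graph is connected with exactly 2 odd-degree vertices (1, 6).
Eulerian path exists (starting and ending at the odd-degree vertices), but no Eulerian circuit.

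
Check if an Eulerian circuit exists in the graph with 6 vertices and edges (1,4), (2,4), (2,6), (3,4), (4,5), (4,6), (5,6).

Step 1: Find the degree of each vertex:
  deg(1) = 1
  deg(2) = 2
  deg(3) = 1
  deg(4) = 5
  deg(5) = 2
  deg(6) = 3

Step 2: Count vertices with odd degree:
  Odd-degree vertices: 1, 3, 4, 6 (4 total)

Step 3: Apply Euler's theorem:
  - Eulerian circuit exists iff graph is connected and all vertices have even degree
  - Eulerian path exists iff graph is connected and has 0 or 2 odd-degree vertices

Graph has 4 odd-degree vertices (need 0 or 2).
Neither Eulerian path nor Eulerian circuit exists.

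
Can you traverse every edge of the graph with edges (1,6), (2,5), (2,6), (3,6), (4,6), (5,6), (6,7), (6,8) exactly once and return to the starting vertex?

Step 1: Find the degree of each vertex:
  deg(1) = 1
  deg(2) = 2
  deg(3) = 1
  deg(4) = 1
  deg(5) = 2
  deg(6) = 7
  deg(7) = 1
  deg(8) = 1

Step 2: Count vertices with odd degree:
  Odd-degree vertices: 1, 3, 4, 6, 7, 8 (6 total)

Step 3: Apply Euler's theorem:
  - Eulerian circuit exists iff graph is connected and all vertices have even degree
  - Eulerian path exists iff graph is connected and has 0 or 2 odd-degree vertices

Graph has 6 odd-degree vertices (need 0 or 2).
Neither Eulerian path nor Eulerian circuit exists.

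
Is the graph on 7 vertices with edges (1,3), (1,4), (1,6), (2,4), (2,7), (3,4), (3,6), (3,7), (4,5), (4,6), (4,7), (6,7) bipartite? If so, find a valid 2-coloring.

Step 1: Attempt 2-coloring using BFS:
  Start at vertex 1, assign color 0
  Color vertex 3 with color 1 (neighbor of 1)
  Color vertex 4 with color 1 (neighbor of 1)
  Color vertex 6 with color 1 (neighbor of 1)

Step 2: Conflict found! Vertices 3 and 4 are adjacent but have the same color.
This means the graph contains an odd cycle.

The graph is NOT bipartite.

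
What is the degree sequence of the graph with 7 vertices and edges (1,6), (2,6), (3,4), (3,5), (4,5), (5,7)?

Step 1: Count edges incident to each vertex:
  deg(1) = 1 (neighbors: 6)
  deg(2) = 1 (neighbors: 6)
  deg(3) = 2 (neighbors: 4, 5)
  deg(4) = 2 (neighbors: 3, 5)
  deg(5) = 3 (neighbors: 3, 4, 7)
  deg(6) = 2 (neighbors: 1, 2)
  deg(7) = 1 (neighbors: 5)

Step 2: Sort degrees in non-increasing order:
  Degrees: [1, 1, 2, 2, 3, 2, 1] -> sorted: [3, 2, 2, 2, 1, 1, 1]

Degree sequence: [3, 2, 2, 2, 1, 1, 1]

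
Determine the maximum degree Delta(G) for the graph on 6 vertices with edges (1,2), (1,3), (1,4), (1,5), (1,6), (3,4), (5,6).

Step 1: Count edges incident to each vertex:
  deg(1) = 5 (neighbors: 2, 3, 4, 5, 6)
  deg(2) = 1 (neighbors: 1)
  deg(3) = 2 (neighbors: 1, 4)
  deg(4) = 2 (neighbors: 1, 3)
  deg(5) = 2 (neighbors: 1, 6)
  deg(6) = 2 (neighbors: 1, 5)

Step 2: Find maximum:
  max(5, 1, 2, 2, 2, 2) = 5 (vertex 1)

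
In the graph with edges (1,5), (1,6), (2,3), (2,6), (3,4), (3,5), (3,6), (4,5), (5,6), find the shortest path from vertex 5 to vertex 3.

Step 1: Build adjacency list:
  1: 5, 6
  2: 3, 6
  3: 2, 4, 5, 6
  4: 3, 5
  5: 1, 3, 4, 6
  6: 1, 2, 3, 5

Step 2: BFS from vertex 5 to find shortest path to 3:
  vertex 1 reached at distance 1
  vertex 3 reached at distance 1

Step 3: Shortest path: 5 -> 3
Path length: 1 edge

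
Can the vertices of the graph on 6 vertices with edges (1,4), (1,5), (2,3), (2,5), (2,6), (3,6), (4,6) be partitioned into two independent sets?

Step 1: Attempt 2-coloring using BFS:
  Start at vertex 1, assign color 0
  Color vertex 4 with color 1 (neighbor of 1)
  Color vertex 5 with color 1 (neighbor of 1)
  Color vertex 6 with color 0 (neighbor of 4)
  Color vertex 2 with color 0 (neighbor of 5)

Step 2: Conflict found! Vertices 6 and 2 are adjacent but have the same color.
This means the graph contains an odd cycle.

The graph is NOT bipartite.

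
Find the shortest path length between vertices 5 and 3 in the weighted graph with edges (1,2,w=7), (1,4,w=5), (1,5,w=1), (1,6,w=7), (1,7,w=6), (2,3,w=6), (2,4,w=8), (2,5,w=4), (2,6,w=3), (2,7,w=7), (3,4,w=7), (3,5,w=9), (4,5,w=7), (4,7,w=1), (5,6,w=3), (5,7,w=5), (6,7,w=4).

Step 1: Build adjacency list with weights:
  1: 2(w=7), 4(w=5), 5(w=1), 6(w=7), 7(w=6)
  2: 1(w=7), 3(w=6), 4(w=8), 5(w=4), 6(w=3), 7(w=7)
  3: 2(w=6), 4(w=7), 5(w=9)
  4: 1(w=5), 2(w=8), 3(w=7), 5(w=7), 7(w=1)
  5: 1(w=1), 2(w=4), 3(w=9), 4(w=7), 6(w=3), 7(w=5)
  6: 1(w=7), 2(w=3), 5(w=3), 7(w=4)
  7: 1(w=6), 2(w=7), 4(w=1), 5(w=5), 6(w=4)

Step 2: Apply Dijkstra's algorithm from vertex 5:
  Visit vertex 5 (distance=0)
    Update dist[1] = 1
    Update dist[2] = 4
    Update dist[3] = 9
    Update dist[4] = 7
    Update dist[6] = 3
    Update dist[7] = 5
  Visit vertex 1 (distance=1)
    Update dist[4] = 6
  Visit vertex 6 (distance=3)
  Visit vertex 2 (distance=4)
  Visit vertex 7 (distance=5)
  Visit vertex 4 (distance=6)
  Visit vertex 3 (distance=9)

Step 3: Shortest path: 5 -> 3
Total weight: 9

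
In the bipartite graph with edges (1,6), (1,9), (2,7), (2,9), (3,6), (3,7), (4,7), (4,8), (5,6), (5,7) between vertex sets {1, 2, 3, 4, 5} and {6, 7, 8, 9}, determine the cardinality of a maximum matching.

Step 1: List the neighbors of each left vertex:
  1: 6, 9
  2: 7, 9
  3: 6, 7
  4: 7, 8
  5: 6, 7

Step 2: Greedily match left vertices, then look for augmenting paths:
  Match 1 -- 9
  Match 2 -- 7
  Match 3 -- 6
  Match 4 -- 8
  No augmenting path remains.

Step 3: Verify this is maximum:
  Matching size 4 = min(|L|, |R|) = min(5, 4), which is an upper bound, so this matching is maximum.

Maximum matching: {(1,9), (2,7), (3,6), (4,8)}
Size: 4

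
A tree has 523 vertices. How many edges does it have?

A tree on n vertices always has exactly n - 1 edges.
For n = 523: edges = 523 - 1 = 522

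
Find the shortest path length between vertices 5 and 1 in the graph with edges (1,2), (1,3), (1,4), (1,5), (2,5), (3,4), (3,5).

Step 1: Build adjacency list:
  1: 2, 3, 4, 5
  2: 1, 5
  3: 1, 4, 5
  4: 1, 3
  5: 1, 2, 3

Step 2: BFS from vertex 5 to find shortest path to 1:
  vertex 1 reached at distance 1

Step 3: Shortest path: 5 -> 1
Path length: 1 edge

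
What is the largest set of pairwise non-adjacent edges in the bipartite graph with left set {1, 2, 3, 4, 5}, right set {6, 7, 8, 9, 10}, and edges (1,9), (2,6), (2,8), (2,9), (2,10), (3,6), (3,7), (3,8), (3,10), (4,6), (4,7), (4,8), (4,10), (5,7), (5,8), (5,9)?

Step 1: List the neighbors of each left vertex:
  1: 9
  2: 6, 8, 9, 10
  3: 6, 7, 8, 10
  4: 6, 7, 8, 10
  5: 7, 8, 9

Step 2: Greedily match left vertices, then look for augmenting paths:
  Match 1 -- 9
  Match 2 -- 6
  Match 3 -- 10
  Match 4 -- 8
  Match 5 -- 7
  No augmenting path remains.

Step 3: Verify this is maximum:
  Matching size 5 = min(|L|, |R|) = min(5, 5), which is an upper bound, so this matching is maximum.

Maximum matching: {(1,9), (2,6), (3,10), (4,8), (5,7)}
Size: 5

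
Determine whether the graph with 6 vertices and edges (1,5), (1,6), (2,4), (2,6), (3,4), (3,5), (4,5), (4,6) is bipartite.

Step 1: Attempt 2-coloring using BFS:
  Start at vertex 1, assign color 0
  Color vertex 5 with color 1 (neighbor of 1)
  Color vertex 6 with color 1 (neighbor of 1)
  Color vertex 3 with color 0 (neighbor of 5)
  Color vertex 4 with color 0 (neighbor of 5)
  Color vertex 2 with color 0 (neighbor of 6)

Step 2: Conflict found! Vertices 3 and 4 are adjacent but have the same color.
This means the graph contains an odd cycle.

The graph is NOT bipartite.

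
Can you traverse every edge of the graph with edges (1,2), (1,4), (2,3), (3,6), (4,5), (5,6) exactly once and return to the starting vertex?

Step 1: Find the degree of each vertex:
  deg(1) = 2
  deg(2) = 2
  deg(3) = 2
  deg(4) = 2
  deg(5) = 2
  deg(6) = 2

Step 2: Count vertices with odd degree:
  All vertices have even degree (0 odd-degree vertices)

Step 3: Apply Euler's theorem:
  - Eulerian circuit exists iff graph is connected and all vertices have even degree
  - Eulerian path exists iff graph is connected and has 0 or 2 odd-degree vertices

Graph is connected with 0 odd-degree vertices.
Both Eulerian circuit and Eulerian path exist.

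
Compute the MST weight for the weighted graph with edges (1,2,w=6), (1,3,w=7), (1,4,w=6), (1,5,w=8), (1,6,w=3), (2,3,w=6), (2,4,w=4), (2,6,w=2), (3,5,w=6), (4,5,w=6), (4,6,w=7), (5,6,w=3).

Apply Kruskal's algorithm (sort edges by weight, add if no cycle):

Sorted edges by weight:
  (2,6) w=2
  (1,6) w=3
  (5,6) w=3
  (2,4) w=4
  (1,2) w=6
  (1,4) w=6
  (2,3) w=6
  (3,5) w=6
  (4,5) w=6
  (1,3) w=7
  (4,6) w=7
  (1,5) w=8

Add edge (2,6) w=2 -- no cycle. Running total: 2
Add edge (1,6) w=3 -- no cycle. Running total: 5
Add edge (5,6) w=3 -- no cycle. Running total: 8
Add edge (2,4) w=4 -- no cycle. Running total: 12
Skip edge (1,2) w=6 -- would create cycle
Skip edge (1,4) w=6 -- would create cycle
Add edge (2,3) w=6 -- no cycle. Running total: 18

MST edges: (2,6,w=2), (1,6,w=3), (5,6,w=3), (2,4,w=4), (2,3,w=6)
Total MST weight: 2 + 3 + 3 + 4 + 6 = 18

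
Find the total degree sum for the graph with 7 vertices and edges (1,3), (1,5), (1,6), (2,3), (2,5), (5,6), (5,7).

Step 1: Count edges incident to each vertex:
  deg(1) = 3 (neighbors: 3, 5, 6)
  deg(2) = 2 (neighbors: 3, 5)
  deg(3) = 2 (neighbors: 1, 2)
  deg(4) = 0 (neighbors: none)
  deg(5) = 4 (neighbors: 1, 2, 6, 7)
  deg(6) = 2 (neighbors: 1, 5)
  deg(7) = 1 (neighbors: 5)

Step 2: Sum all degrees:
  3 + 2 + 2 + 0 + 4 + 2 + 1 = 14

Verification: sum of degrees = 2 * |E| = 2 * 7 = 14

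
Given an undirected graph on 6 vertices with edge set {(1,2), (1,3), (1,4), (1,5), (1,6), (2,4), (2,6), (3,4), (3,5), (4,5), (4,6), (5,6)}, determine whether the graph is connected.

Step 1: Build adjacency list from edges:
  1: 2, 3, 4, 5, 6
  2: 1, 4, 6
  3: 1, 4, 5
  4: 1, 2, 3, 5, 6
  5: 1, 3, 4, 6
  6: 1, 2, 4, 5

Step 2: Run BFS/DFS from vertex 1:
  Visited: {1, 2, 3, 4, 5, 6}
  Reached 6 of 6 vertices

Step 3: All 6 vertices reached from vertex 1, so the graph is connected.
Answer: Yes, the graph is connected.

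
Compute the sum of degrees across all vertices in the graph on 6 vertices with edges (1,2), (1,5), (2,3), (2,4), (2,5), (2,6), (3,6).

Step 1: Count edges incident to each vertex:
  deg(1) = 2 (neighbors: 2, 5)
  deg(2) = 5 (neighbors: 1, 3, 4, 5, 6)
  deg(3) = 2 (neighbors: 2, 6)
  deg(4) = 1 (neighbors: 2)
  deg(5) = 2 (neighbors: 1, 2)
  deg(6) = 2 (neighbors: 2, 3)

Step 2: Sum all degrees:
  2 + 5 + 2 + 1 + 2 + 2 = 14

Verification: sum of degrees = 2 * |E| = 2 * 7 = 14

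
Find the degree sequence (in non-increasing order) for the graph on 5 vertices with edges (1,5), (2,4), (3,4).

Step 1: Count edges incident to each vertex:
  deg(1) = 1 (neighbors: 5)
  deg(2) = 1 (neighbors: 4)
  deg(3) = 1 (neighbors: 4)
  deg(4) = 2 (neighbors: 2, 3)
  deg(5) = 1 (neighbors: 1)

Step 2: Sort degrees in non-increasing order:
  Degrees: [1, 1, 1, 2, 1] -> sorted: [2, 1, 1, 1, 1]

Degree sequence: [2, 1, 1, 1, 1]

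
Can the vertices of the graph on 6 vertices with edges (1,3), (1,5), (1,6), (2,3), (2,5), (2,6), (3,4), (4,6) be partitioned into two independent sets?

Step 1: Attempt 2-coloring using BFS:
  Start at vertex 1, assign color 0
  Color vertex 3 with color 1 (neighbor of 1)
  Color vertex 5 with color 1 (neighbor of 1)
  Color vertex 6 with color 1 (neighbor of 1)
  Color vertex 2 with color 0 (neighbor of 3)
  Color vertex 4 with color 0 (neighbor of 3)

Step 2: 2-coloring succeeded. No conflicts found.
  Set A (color 0): {1, 2, 4}
  Set B (color 1): {3, 5, 6}

The graph is bipartite with partition {1, 2, 4}, {3, 5, 6}.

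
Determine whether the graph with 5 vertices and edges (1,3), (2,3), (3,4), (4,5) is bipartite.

Step 1: Attempt 2-coloring using BFS:
  Start at vertex 1, assign color 0
  Color vertex 3 with color 1 (neighbor of 1)
  Color vertex 2 with color 0 (neighbor of 3)
  Color vertex 4 with color 0 (neighbor of 3)
  Color vertex 5 with color 1 (neighbor of 4)

Step 2: 2-coloring succeeded. No conflicts found.
  Set A (color 0): {1, 2, 4}
  Set B (color 1): {3, 5}

The graph is bipartite with partition {1, 2, 4}, {3, 5}.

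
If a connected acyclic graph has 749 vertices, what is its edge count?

A tree on n vertices always has exactly n - 1 edges.
For n = 749: edges = 749 - 1 = 748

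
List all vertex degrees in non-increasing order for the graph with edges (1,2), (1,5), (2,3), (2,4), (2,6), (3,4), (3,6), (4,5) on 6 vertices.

Step 1: Count edges incident to each vertex:
  deg(1) = 2 (neighbors: 2, 5)
  deg(2) = 4 (neighbors: 1, 3, 4, 6)
  deg(3) = 3 (neighbors: 2, 4, 6)
  deg(4) = 3 (neighbors: 2, 3, 5)
  deg(5) = 2 (neighbors: 1, 4)
  deg(6) = 2 (neighbors: 2, 3)

Step 2: Sort degrees in non-increasing order:
  Degrees: [2, 4, 3, 3, 2, 2] -> sorted: [4, 3, 3, 2, 2, 2]

Degree sequence: [4, 3, 3, 2, 2, 2]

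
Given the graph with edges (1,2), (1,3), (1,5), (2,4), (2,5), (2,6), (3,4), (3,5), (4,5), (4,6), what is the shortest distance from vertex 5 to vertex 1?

Step 1: Build adjacency list:
  1: 2, 3, 5
  2: 1, 4, 5, 6
  3: 1, 4, 5
  4: 2, 3, 5, 6
  5: 1, 2, 3, 4
  6: 2, 4

Step 2: BFS from vertex 5 to find shortest path to 1:
  vertex 1 reached at distance 1

Step 3: Shortest path: 5 -> 1
Path length: 1 edge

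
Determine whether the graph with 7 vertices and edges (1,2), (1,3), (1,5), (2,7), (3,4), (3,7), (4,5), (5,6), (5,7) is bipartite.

Step 1: Attempt 2-coloring using BFS:
  Start at vertex 1, assign color 0
  Color vertex 2 with color 1 (neighbor of 1)
  Color vertex 3 with color 1 (neighbor of 1)
  Color vertex 5 with color 1 (neighbor of 1)
  Color vertex 7 with color 0 (neighbor of 2)
  Color vertex 4 with color 0 (neighbor of 3)
  Color vertex 6 with color 0 (neighbor of 5)

Step 2: 2-coloring succeeded. No conflicts found.
  Set A (color 0): {1, 4, 6, 7}
  Set B (color 1): {2, 3, 5}

The graph is bipartite with partition {1, 4, 6, 7}, {2, 3, 5}.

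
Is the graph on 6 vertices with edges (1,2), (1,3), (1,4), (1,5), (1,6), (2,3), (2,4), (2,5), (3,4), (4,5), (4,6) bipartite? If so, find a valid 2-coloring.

Step 1: Attempt 2-coloring using BFS:
  Start at vertex 1, assign color 0
  Color vertex 2 with color 1 (neighbor of 1)
  Color vertex 3 with color 1 (neighbor of 1)
  Color vertex 4 with color 1 (neighbor of 1)
  Color vertex 5 with color 1 (neighbor of 1)
  Color vertex 6 with color 1 (neighbor of 1)

Step 2: Conflict found! Vertices 2 and 3 are adjacent but have the same color.
This means the graph contains an odd cycle.

The graph is NOT bipartite.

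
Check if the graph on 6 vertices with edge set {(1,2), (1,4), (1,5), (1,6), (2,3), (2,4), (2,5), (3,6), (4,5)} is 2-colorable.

Step 1: Attempt 2-coloring using BFS:
  Start at vertex 1, assign color 0
  Color vertex 2 with color 1 (neighbor of 1)
  Color vertex 4 with color 1 (neighbor of 1)
  Color vertex 5 with color 1 (neighbor of 1)
  Color vertex 6 with color 1 (neighbor of 1)
  Color vertex 3 with color 0 (neighbor of 2)

Step 2: Conflict found! Vertices 2 and 4 are adjacent but have the same color.
This means the graph contains an odd cycle.

The graph is NOT bipartite.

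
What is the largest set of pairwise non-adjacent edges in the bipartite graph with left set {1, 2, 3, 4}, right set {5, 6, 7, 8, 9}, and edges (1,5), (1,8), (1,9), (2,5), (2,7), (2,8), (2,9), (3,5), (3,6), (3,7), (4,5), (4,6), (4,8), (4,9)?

Step 1: List the neighbors of each left vertex:
  1: 5, 8, 9
  2: 5, 7, 8, 9
  3: 5, 6, 7
  4: 5, 6, 8, 9

Step 2: Greedily match left vertices, then look for augmenting paths:
  Match 1 -- 5
  Match 2 -- 7
  Match 3 -- 6
  Match 4 -- 8
  No augmenting path remains.

Step 3: Verify this is maximum:
  Matching size 4 = min(|L|, |R|) = min(4, 5), which is an upper bound, so this matching is maximum.

Maximum matching: {(1,5), (2,7), (3,6), (4,8)}
Size: 4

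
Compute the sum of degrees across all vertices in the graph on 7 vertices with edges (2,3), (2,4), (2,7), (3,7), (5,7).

Step 1: Count edges incident to each vertex:
  deg(1) = 0 (neighbors: none)
  deg(2) = 3 (neighbors: 3, 4, 7)
  deg(3) = 2 (neighbors: 2, 7)
  deg(4) = 1 (neighbors: 2)
  deg(5) = 1 (neighbors: 7)
  deg(6) = 0 (neighbors: none)
  deg(7) = 3 (neighbors: 2, 3, 5)

Step 2: Sum all degrees:
  0 + 3 + 2 + 1 + 1 + 0 + 3 = 10

Verification: sum of degrees = 2 * |E| = 2 * 5 = 10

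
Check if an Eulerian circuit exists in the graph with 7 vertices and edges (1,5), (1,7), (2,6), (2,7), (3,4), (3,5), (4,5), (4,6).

Step 1: Find the degree of each vertex:
  deg(1) = 2
  deg(2) = 2
  deg(3) = 2
  deg(4) = 3
  deg(5) = 3
  deg(6) = 2
  deg(7) = 2

Step 2: Count vertices with odd degree:
  Odd-degree vertices: 4, 5 (2 total)

Step 3: Apply Euler's theorem:
  - Eulerian circuit exists iff graph is connected and all vertices have even degree
  - Eulerian path exists iff graph is connected and has 0 or 2 odd-degree vertices

Graph is connected with exactly 2 odd-degree vertices (4, 5).
Eulerian path exists (starting and ending at the odd-degree vertices), but no Eulerian circuit.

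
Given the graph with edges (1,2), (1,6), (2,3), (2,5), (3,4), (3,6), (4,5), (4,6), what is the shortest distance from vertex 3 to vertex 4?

Step 1: Build adjacency list:
  1: 2, 6
  2: 1, 3, 5
  3: 2, 4, 6
  4: 3, 5, 6
  5: 2, 4
  6: 1, 3, 4

Step 2: BFS from vertex 3 to find shortest path to 4:
  vertex 2 reached at distance 1
  vertex 4 reached at distance 1

Step 3: Shortest path: 3 -> 4
Path length: 1 edge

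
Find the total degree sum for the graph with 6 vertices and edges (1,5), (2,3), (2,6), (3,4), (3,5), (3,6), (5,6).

Step 1: Count edges incident to each vertex:
  deg(1) = 1 (neighbors: 5)
  deg(2) = 2 (neighbors: 3, 6)
  deg(3) = 4 (neighbors: 2, 4, 5, 6)
  deg(4) = 1 (neighbors: 3)
  deg(5) = 3 (neighbors: 1, 3, 6)
  deg(6) = 3 (neighbors: 2, 3, 5)

Step 2: Sum all degrees:
  1 + 2 + 4 + 1 + 3 + 3 = 14

Verification: sum of degrees = 2 * |E| = 2 * 7 = 14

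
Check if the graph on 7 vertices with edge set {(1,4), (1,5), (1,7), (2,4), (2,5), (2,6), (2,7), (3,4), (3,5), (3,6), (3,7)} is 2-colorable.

Step 1: Attempt 2-coloring using BFS:
  Start at vertex 1, assign color 0
  Color vertex 4 with color 1 (neighbor of 1)
  Color vertex 5 with color 1 (neighbor of 1)
  Color vertex 7 with color 1 (neighbor of 1)
  Color vertex 2 with color 0 (neighbor of 4)
  Color vertex 3 with color 0 (neighbor of 4)
  Color vertex 6 with color 1 (neighbor of 2)

Step 2: 2-coloring succeeded. No conflicts found.
  Set A (color 0): {1, 2, 3}
  Set B (color 1): {4, 5, 6, 7}

The graph is bipartite with partition {1, 2, 3}, {4, 5, 6, 7}.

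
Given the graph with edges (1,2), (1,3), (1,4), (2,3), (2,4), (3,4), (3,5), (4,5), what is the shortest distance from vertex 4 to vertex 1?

Step 1: Build adjacency list:
  1: 2, 3, 4
  2: 1, 3, 4
  3: 1, 2, 4, 5
  4: 1, 2, 3, 5
  5: 3, 4

Step 2: BFS from vertex 4 to find shortest path to 1:
  vertex 1 reached at distance 1

Step 3: Shortest path: 4 -> 1
Path length: 1 edge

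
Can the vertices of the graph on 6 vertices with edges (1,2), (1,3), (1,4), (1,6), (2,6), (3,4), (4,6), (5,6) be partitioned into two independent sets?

Step 1: Attempt 2-coloring using BFS:
  Start at vertex 1, assign color 0
  Color vertex 2 with color 1 (neighbor of 1)
  Color vertex 3 with color 1 (neighbor of 1)
  Color vertex 4 with color 1 (neighbor of 1)
  Color vertex 6 with color 1 (neighbor of 1)

Step 2: Conflict found! Vertices 2 and 6 are adjacent but have the same color.
This means the graph contains an odd cycle.

The graph is NOT bipartite.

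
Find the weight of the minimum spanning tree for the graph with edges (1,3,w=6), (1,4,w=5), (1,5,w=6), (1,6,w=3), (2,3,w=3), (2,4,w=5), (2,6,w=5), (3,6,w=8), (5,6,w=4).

Apply Kruskal's algorithm (sort edges by weight, add if no cycle):

Sorted edges by weight:
  (1,6) w=3
  (2,3) w=3
  (5,6) w=4
  (1,4) w=5
  (2,6) w=5
  (2,4) w=5
  (1,3) w=6
  (1,5) w=6
  (3,6) w=8

Add edge (1,6) w=3 -- no cycle. Running total: 3
Add edge (2,3) w=3 -- no cycle. Running total: 6
Add edge (5,6) w=4 -- no cycle. Running total: 10
Add edge (1,4) w=5 -- no cycle. Running total: 15
Add edge (2,6) w=5 -- no cycle. Running total: 20

MST edges: (1,6,w=3), (2,3,w=3), (5,6,w=4), (1,4,w=5), (2,6,w=5)
Total MST weight: 3 + 3 + 4 + 5 + 5 = 20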